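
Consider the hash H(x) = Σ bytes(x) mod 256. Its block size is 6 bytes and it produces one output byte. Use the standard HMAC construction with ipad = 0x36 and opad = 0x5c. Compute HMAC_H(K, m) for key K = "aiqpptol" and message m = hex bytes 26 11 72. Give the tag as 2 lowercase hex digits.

Key "aiqpptol" = 61 69 71 70 70 74 6f 6c is 8 bytes > B = 6, so hash it first: H(key) = 6a, then zero-pad to 6 bytes: K' = 6a 00 00 00 00 00.
K' ⊕ ipad = 5c 36 36 36 36 36.  K' ⊕ opad = 36 5c 5c 5c 5c 5c.
Inner input = (K'⊕ipad) ∥ m = 5c 36 36 36 36 36 ∥ 26 11 72.
Inner hash: sum = 92+54+54+54+54+54+38+17+114 = 531; mod 256 = 19 → 13.
Outer input = (K'⊕opad) ∥ inner = 36 5c 5c 5c 5c 5c ∥ 13.
Outer hash (tag): sum = 54+92+92+92+92+92+19 = 533; mod 256 = 21 → 15.

15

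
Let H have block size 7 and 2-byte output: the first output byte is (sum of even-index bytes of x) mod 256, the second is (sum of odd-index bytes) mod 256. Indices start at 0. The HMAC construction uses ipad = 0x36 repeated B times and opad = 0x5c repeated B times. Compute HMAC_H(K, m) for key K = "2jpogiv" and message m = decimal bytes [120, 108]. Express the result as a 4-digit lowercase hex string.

8be5

Key "2jpogiv" = 32 6a 70 6f 67 69 76 is exactly B = 7 bytes: K' = 32 6a 70 6f 67 69 76.
K' ⊕ ipad = 04 5c 46 59 51 5f 40.  K' ⊕ opad = 6e 36 2c 33 3b 35 2a.
Inner input = (K'⊕ipad) ∥ m = 04 5c 46 59 51 5f 40 ∥ 78 6c.
Inner hash: even-index sum = 327 mod 256 = 71; odd-index sum = 396 mod 256 = 140 → 47 8c.
Outer input = (K'⊕opad) ∥ inner = 6e 36 2c 33 3b 35 2a ∥ 47 8c.
Outer hash (tag): even-index sum = 395 mod 256 = 139; odd-index sum = 229 mod 256 = 229 → 8b e5.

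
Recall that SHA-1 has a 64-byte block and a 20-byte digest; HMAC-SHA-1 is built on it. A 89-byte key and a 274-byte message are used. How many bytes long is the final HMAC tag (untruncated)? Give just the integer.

The tag is one SHA-1 digest: 20 bytes.

20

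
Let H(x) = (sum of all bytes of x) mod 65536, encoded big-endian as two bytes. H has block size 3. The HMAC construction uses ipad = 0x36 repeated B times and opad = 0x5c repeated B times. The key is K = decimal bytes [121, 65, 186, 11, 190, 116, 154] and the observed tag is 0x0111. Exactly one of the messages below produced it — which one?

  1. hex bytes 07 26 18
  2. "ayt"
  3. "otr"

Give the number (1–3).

3

Key decimal bytes [121, 65, 186, 11, 190, 116, 154] = 79 41 ba 0b be 74 9a is 7 bytes > B = 3, so hash it first: H(key) = 03 4b, then zero-pad to 3 bytes: K' = 03 4b 00.
K' ⊕ ipad = 35 7d 36; K' ⊕ opad = 5f 17 5c.
m1: inner = H(35 7d 36 07 26 18) = 01 2d; tag = H(5f 17 5c 01 2d) = 0100
m2: inner = H(35 7d 36 61 79 74) = 02 36; tag = H(5f 17 5c 02 36) = 010a
m3: inner = H(35 7d 36 6f 74 72) = 02 3d; tag = H(5f 17 5c 02 3d) = 0111 ← matches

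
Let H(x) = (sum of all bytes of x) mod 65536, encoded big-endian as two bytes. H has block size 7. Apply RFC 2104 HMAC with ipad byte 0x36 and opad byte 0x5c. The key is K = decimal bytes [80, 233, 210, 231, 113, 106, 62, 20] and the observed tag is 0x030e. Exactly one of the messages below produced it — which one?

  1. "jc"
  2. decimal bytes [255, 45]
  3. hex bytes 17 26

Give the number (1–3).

Key decimal bytes [80, 233, 210, 231, 113, 106, 62, 20] = 50 e9 d2 e7 71 6a 3e 14 is 8 bytes > B = 7, so hash it first: H(key) = 04 1f, then zero-pad to 7 bytes: K' = 04 1f 00 00 00 00 00.
K' ⊕ ipad = 32 29 36 36 36 36 36; K' ⊕ opad = 58 43 5c 5c 5c 5c 5c.
m1: inner = H(32 29 36 36 36 36 36 6a 63) = 02 36; tag = H(58 43 5c 5c 5c 5c 5c 02 36) = 029f
m2: inner = H(32 29 36 36 36 36 36 ff 2d) = 02 95; tag = H(58 43 5c 5c 5c 5c 5c 02 95) = 02fe
m3: inner = H(32 29 36 36 36 36 36 17 26) = 01 a6; tag = H(58 43 5c 5c 5c 5c 5c 01 a6) = 030e ← matches

3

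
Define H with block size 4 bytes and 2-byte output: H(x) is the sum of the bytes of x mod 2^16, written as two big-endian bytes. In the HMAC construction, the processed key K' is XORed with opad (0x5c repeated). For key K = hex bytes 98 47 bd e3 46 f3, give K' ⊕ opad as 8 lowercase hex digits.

5fe45c5c

Key hex bytes 98 47 bd e3 46 f3 is 6 bytes > B = 4, so hash it first: H(key) = 03 b8, then zero-pad to 4 bytes: K' = 03 b8 00 00.
XOR each byte with 0x5c: 03⊕5c=5f, b8⊕5c=e4, 00⊕5c=5c, 00⊕5c=5c.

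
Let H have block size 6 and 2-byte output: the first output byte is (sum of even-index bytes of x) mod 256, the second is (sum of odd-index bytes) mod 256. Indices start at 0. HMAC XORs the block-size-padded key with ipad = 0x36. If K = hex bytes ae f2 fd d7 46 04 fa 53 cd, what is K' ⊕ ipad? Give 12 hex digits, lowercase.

Key hex bytes ae f2 fd d7 46 04 fa 53 cd is 9 bytes > B = 6, so hash it first: H(key) = b8 20, then zero-pad to 6 bytes: K' = b8 20 00 00 00 00.
XOR each byte with 0x36: b8⊕36=8e, 20⊕36=16, 00⊕36=36, 00⊕36=36, 00⊕36=36, 00⊕36=36.

8e1636363636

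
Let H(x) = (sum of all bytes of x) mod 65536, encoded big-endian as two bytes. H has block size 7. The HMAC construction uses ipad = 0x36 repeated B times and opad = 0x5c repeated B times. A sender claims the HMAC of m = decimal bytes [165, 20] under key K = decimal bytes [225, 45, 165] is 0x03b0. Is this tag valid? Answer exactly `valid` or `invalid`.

Key decimal bytes [225, 45, 165] = e1 2d a5 is 3 bytes ≤ B = 7; zero-pad to 7 bytes: K' = e1 2d a5 00 00 00 00.
K' ⊕ ipad = d7 1b 93 36 36 36 36; K' ⊕ opad = bd 71 f9 5c 5c 5c 5c.
Inner hash: sum = 215+27+147+54+54+54+54+165+20 = 790 → 03 16.
Outer hash (recomputed tag): sum = 189+113+249+92+92+92+92+3+22 = 944 → 03 b0.
Recomputed tag = 03b0; claimed = 03b0 → match.

valid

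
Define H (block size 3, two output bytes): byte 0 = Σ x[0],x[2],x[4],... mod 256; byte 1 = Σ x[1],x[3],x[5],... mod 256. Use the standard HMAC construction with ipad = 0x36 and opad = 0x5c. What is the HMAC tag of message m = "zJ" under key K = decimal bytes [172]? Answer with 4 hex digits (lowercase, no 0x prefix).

Key decimal bytes [172] = ac is 1 byte ≤ B = 3; zero-pad to 3 bytes: K' = ac 00 00.
K' ⊕ ipad = 9a 36 36.  K' ⊕ opad = f0 5c 5c.
Inner input = (K'⊕ipad) ∥ m = 9a 36 36 ∥ 7a 4a.
Inner hash: even-index sum = 282 mod 256 = 26; odd-index sum = 176 mod 256 = 176 → 1a b0.
Outer input = (K'⊕opad) ∥ inner = f0 5c 5c ∥ 1a b0.
Outer hash (tag): even-index sum = 508 mod 256 = 252; odd-index sum = 118 mod 256 = 118 → fc 76.

fc76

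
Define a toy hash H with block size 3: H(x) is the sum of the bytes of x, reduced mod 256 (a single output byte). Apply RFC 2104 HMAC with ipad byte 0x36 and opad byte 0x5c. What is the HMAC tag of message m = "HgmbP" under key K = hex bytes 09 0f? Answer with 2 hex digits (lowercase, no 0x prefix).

Key hex bytes 09 0f is 2 bytes ≤ B = 3; zero-pad to 3 bytes: K' = 09 0f 00.
K' ⊕ ipad = 3f 39 36.  K' ⊕ opad = 55 53 5c.
Inner input = (K'⊕ipad) ∥ m = 3f 39 36 ∥ 48 67 6d 62 50.
Inner hash: sum = 63+57+54+72+103+109+98+80 = 636; mod 256 = 124 → 7c.
Outer input = (K'⊕opad) ∥ inner = 55 53 5c ∥ 7c.
Outer hash (tag): sum = 85+83+92+124 = 384; mod 256 = 128 → 80.

80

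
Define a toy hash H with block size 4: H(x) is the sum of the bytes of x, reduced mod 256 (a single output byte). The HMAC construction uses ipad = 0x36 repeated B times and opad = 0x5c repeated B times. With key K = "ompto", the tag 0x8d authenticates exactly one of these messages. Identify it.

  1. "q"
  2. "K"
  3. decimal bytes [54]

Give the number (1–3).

2

Key "ompto" = 6f 6d 70 74 6f is 5 bytes > B = 4, so hash it first: H(key) = 2f, then zero-pad to 4 bytes: K' = 2f 00 00 00.
K' ⊕ ipad = 19 36 36 36; K' ⊕ opad = 73 5c 5c 5c.
m1: inner = H(19 36 36 36 71) = 2c; tag = H(73 5c 5c 5c 2c) = b3
m2: inner = H(19 36 36 36 4b) = 06; tag = H(73 5c 5c 5c 06) = 8d ← matches
m3: inner = H(19 36 36 36 36) = f1; tag = H(73 5c 5c 5c f1) = 78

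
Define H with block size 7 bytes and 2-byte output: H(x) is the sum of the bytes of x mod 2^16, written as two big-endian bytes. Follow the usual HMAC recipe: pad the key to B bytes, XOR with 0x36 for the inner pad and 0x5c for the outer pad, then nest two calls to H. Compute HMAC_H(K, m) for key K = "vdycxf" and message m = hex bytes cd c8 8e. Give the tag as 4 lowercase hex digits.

Key "vdycxf" = 76 64 79 63 78 66 is 6 bytes ≤ B = 7; zero-pad to 7 bytes: K' = 76 64 79 63 78 66 00.
K' ⊕ ipad = 40 52 4f 55 4e 50 36.  K' ⊕ opad = 2a 38 25 3f 24 3a 5c.
Inner input = (K'⊕ipad) ∥ m = 40 52 4f 55 4e 50 36 ∥ cd c8 8e.
Inner hash: sum = 64+82+79+85+78+80+54+205+200+142 = 1069 → 04 2d.
Outer input = (K'⊕opad) ∥ inner = 2a 38 25 3f 24 3a 5c ∥ 04 2d.
Outer hash (tag): sum = 42+56+37+63+36+58+92+4+45 = 433 → 01 b1.

01b1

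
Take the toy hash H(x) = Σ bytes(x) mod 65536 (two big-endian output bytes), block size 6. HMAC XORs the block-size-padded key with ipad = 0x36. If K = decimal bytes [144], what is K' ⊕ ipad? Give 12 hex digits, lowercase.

Key decimal bytes [144] = 90 is 1 byte ≤ B = 6; zero-pad to 6 bytes: K' = 90 00 00 00 00 00.
XOR each byte with 0x36: 90⊕36=a6, 00⊕36=36, 00⊕36=36, 00⊕36=36, 00⊕36=36, 00⊕36=36.

a63636363636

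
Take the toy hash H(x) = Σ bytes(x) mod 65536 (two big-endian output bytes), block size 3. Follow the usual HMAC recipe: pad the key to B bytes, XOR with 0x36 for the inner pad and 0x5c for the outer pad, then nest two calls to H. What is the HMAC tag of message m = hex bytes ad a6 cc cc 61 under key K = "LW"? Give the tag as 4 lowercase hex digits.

Key "LW" = 4c 57 is 2 bytes ≤ B = 3; zero-pad to 3 bytes: K' = 4c 57 00.
K' ⊕ ipad = 7a 61 36.  K' ⊕ opad = 10 0b 5c.
Inner input = (K'⊕ipad) ∥ m = 7a 61 36 ∥ ad a6 cc cc 61.
Inner hash: sum = 122+97+54+173+166+204+204+97 = 1117 → 04 5d.
Outer input = (K'⊕opad) ∥ inner = 10 0b 5c ∥ 04 5d.
Outer hash (tag): sum = 16+11+92+4+93 = 216 → 00 d8.

00d8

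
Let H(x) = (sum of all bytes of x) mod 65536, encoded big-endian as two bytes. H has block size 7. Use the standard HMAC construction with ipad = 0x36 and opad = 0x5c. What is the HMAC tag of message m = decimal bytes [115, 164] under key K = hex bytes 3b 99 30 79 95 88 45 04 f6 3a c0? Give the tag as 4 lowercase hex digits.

02f2

Key hex bytes 3b 99 30 79 95 88 45 04 f6 3a c0 is 11 bytes > B = 7, so hash it first: H(key) = 04 d3, then zero-pad to 7 bytes: K' = 04 d3 00 00 00 00 00.
K' ⊕ ipad = 32 e5 36 36 36 36 36.  K' ⊕ opad = 58 8f 5c 5c 5c 5c 5c.
Inner input = (K'⊕ipad) ∥ m = 32 e5 36 36 36 36 36 ∥ 73 a4.
Inner hash: sum = 50+229+54+54+54+54+54+115+164 = 828 → 03 3c.
Outer input = (K'⊕opad) ∥ inner = 58 8f 5c 5c 5c 5c 5c ∥ 03 3c.
Outer hash (tag): sum = 88+143+92+92+92+92+92+3+60 = 754 → 02 f2.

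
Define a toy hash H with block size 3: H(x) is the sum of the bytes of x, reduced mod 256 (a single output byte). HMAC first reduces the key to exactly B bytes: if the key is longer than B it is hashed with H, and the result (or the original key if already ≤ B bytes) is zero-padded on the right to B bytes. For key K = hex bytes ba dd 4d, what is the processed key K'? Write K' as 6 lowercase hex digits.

Key hex bytes ba dd 4d is exactly B = 3 bytes: K' = ba dd 4d.

badd4d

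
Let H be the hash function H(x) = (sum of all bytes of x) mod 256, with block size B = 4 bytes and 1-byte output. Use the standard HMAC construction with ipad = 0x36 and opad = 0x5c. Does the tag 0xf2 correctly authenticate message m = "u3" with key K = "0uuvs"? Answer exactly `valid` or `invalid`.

valid

Key "0uuvs" = 30 75 75 76 73 is 5 bytes > B = 4, so hash it first: H(key) = 03, then zero-pad to 4 bytes: K' = 03 00 00 00.
K' ⊕ ipad = 35 36 36 36; K' ⊕ opad = 5f 5c 5c 5c.
Inner hash: sum = 53+54+54+54+117+51 = 383; mod 256 = 127 → 7f.
Outer hash (recomputed tag): sum = 95+92+92+92+127 = 498; mod 256 = 242 → f2.
Recomputed tag = f2; claimed = f2 → match.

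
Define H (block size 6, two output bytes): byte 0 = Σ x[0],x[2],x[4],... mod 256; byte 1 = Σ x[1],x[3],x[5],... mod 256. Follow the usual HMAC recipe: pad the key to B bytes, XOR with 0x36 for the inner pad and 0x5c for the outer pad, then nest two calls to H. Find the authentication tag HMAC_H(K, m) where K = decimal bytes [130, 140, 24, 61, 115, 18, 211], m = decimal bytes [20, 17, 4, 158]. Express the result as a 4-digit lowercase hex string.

ce47

Key decimal bytes [130, 140, 24, 61, 115, 18, 211] = 82 8c 18 3d 73 12 d3 is 7 bytes > B = 6, so hash it first: H(key) = e0 db, then zero-pad to 6 bytes: K' = e0 db 00 00 00 00.
K' ⊕ ipad = d6 ed 36 36 36 36.  K' ⊕ opad = bc 87 5c 5c 5c 5c.
Inner input = (K'⊕ipad) ∥ m = d6 ed 36 36 36 36 ∥ 14 11 04 9e.
Inner hash: even-index sum = 346 mod 256 = 90; odd-index sum = 520 mod 256 = 8 → 5a 08.
Outer input = (K'⊕opad) ∥ inner = bc 87 5c 5c 5c 5c ∥ 5a 08.
Outer hash (tag): even-index sum = 462 mod 256 = 206; odd-index sum = 327 mod 256 = 71 → ce 47.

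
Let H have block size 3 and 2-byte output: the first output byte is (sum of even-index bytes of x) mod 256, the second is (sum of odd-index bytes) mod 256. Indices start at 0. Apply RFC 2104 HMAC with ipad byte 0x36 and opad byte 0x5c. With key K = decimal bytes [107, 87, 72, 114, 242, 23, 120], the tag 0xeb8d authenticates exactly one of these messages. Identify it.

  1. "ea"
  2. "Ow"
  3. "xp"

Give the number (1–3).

3

Key decimal bytes [107, 87, 72, 114, 242, 23, 120] = 6b 57 48 72 f2 17 78 is 7 bytes > B = 3, so hash it first: H(key) = 1d e0, then zero-pad to 3 bytes: K' = 1d e0 00.
K' ⊕ ipad = 2b d6 36; K' ⊕ opad = 41 bc 5c.
m1: inner = H(2b d6 36 65 61) = c2 3b; tag = H(41 bc 5c c2 3b) = d87e
m2: inner = H(2b d6 36 4f 77) = d8 25; tag = H(41 bc 5c d8 25) = c294
m3: inner = H(2b d6 36 78 70) = d1 4e; tag = H(41 bc 5c d1 4e) = eb8d ← matches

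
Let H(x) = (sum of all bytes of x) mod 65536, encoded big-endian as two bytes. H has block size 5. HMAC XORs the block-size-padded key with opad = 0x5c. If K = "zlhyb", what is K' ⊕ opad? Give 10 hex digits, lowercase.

Key "zlhyb" = 7a 6c 68 79 62 is exactly B = 5 bytes: K' = 7a 6c 68 79 62.
XOR each byte with 0x5c: 7a⊕5c=26, 6c⊕5c=30, 68⊕5c=34, 79⊕5c=25, 62⊕5c=3e.

263034253e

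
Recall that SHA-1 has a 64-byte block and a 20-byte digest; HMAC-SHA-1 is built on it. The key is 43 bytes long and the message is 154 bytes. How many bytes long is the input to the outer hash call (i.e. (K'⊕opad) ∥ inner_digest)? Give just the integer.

84

Key is 43 ≤ 64 bytes, zero-padded: |K'| = 64.
Outer input = (K'⊕opad) ∥ H(inner) → 64 + 20 = 84 bytes.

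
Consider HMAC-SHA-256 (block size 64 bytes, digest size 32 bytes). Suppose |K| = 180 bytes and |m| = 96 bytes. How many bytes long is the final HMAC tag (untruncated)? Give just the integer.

32

The tag is one SHA-256 digest: 32 bytes.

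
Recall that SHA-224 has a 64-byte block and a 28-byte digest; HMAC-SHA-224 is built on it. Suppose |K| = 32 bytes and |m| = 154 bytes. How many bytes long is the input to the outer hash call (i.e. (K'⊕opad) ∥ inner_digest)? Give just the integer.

92

Key is 32 ≤ 64 bytes, zero-padded: |K'| = 64.
Outer input = (K'⊕opad) ∥ H(inner) → 64 + 28 = 92 bytes.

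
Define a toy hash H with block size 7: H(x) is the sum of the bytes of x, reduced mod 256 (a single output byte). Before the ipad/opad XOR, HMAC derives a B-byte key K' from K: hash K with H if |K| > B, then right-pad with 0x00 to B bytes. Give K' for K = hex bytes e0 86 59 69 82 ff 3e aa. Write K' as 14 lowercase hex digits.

91000000000000

|K| = 8 > B = 7, so first hash the key.
H(K): sum = 224+134+89+105+130+255+62+170 = 1169; mod 256 = 145 → 91.
Zero-pad H(K) = 91 to 7 bytes: K' = 91 00 00 00 00 00 00.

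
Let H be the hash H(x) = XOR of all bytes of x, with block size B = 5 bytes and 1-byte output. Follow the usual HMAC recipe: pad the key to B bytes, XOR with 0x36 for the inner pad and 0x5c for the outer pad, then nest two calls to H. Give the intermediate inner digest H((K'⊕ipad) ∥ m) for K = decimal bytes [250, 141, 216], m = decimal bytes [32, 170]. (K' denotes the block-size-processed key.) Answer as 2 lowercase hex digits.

13

Key decimal bytes [250, 141, 216] = fa 8d d8 is 3 bytes ≤ B = 5; zero-pad to 5 bytes: K' = fa 8d d8 00 00.
K' ⊕ ipad = cc bb ee 36 36.
Inner input = cc bb ee 36 36 ∥ 20 aa.
Inner hash: XOR cc⊕bb⊕ee⊕36⊕36⊕20⊕aa = 13.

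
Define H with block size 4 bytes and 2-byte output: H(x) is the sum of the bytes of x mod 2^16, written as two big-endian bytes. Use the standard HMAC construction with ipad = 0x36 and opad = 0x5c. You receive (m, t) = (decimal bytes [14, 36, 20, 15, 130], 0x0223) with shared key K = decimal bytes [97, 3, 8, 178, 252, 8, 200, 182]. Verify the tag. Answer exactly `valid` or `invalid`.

valid

Key decimal bytes [97, 3, 8, 178, 252, 8, 200, 182] = 61 03 08 b2 fc 08 c8 b6 is 8 bytes > B = 4, so hash it first: H(key) = 03 a0, then zero-pad to 4 bytes: K' = 03 a0 00 00.
K' ⊕ ipad = 35 96 36 36; K' ⊕ opad = 5f fc 5c 5c.
Inner hash: sum = 53+150+54+54+14+36+20+15+130 = 526 → 02 0e.
Outer hash (recomputed tag): sum = 95+252+92+92+2+14 = 547 → 02 23.
Recomputed tag = 0223; claimed = 0223 → match.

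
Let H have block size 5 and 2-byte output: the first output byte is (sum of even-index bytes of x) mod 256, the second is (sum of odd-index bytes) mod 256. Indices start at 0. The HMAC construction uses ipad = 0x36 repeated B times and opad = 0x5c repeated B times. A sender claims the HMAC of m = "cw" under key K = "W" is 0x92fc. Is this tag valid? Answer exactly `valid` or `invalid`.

valid

Key "W" = 57 is 1 byte ≤ B = 5; zero-pad to 5 bytes: K' = 57 00 00 00 00.
K' ⊕ ipad = 61 36 36 36 36; K' ⊕ opad = 0b 5c 5c 5c 5c.
Inner hash: even-index sum = 324 mod 256 = 68; odd-index sum = 207 mod 256 = 207 → 44 cf.
Outer hash (recomputed tag): even-index sum = 402 mod 256 = 146; odd-index sum = 252 mod 256 = 252 → 92 fc.
Recomputed tag = 92fc; claimed = 92fc → match.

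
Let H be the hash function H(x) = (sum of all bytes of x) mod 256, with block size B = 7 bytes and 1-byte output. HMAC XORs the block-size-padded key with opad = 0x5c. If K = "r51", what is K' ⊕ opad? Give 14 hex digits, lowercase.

2e696d5c5c5c5c

Key "r51" = 72 35 31 is 3 bytes ≤ B = 7; zero-pad to 7 bytes: K' = 72 35 31 00 00 00 00.
XOR each byte with 0x5c: 72⊕5c=2e, 35⊕5c=69, 31⊕5c=6d, 00⊕5c=5c, 00⊕5c=5c, 00⊕5c=5c, 00⊕5c=5c.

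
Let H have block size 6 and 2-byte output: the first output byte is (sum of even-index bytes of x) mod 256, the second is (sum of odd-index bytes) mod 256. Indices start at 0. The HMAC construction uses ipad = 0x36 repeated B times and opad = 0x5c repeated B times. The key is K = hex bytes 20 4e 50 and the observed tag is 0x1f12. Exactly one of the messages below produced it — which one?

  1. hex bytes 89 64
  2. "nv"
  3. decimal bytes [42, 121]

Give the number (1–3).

1

Key hex bytes 20 4e 50 is 3 bytes ≤ B = 6; zero-pad to 6 bytes: K' = 20 4e 50 00 00 00.
K' ⊕ ipad = 16 78 66 36 36 36; K' ⊕ opad = 7c 12 0c 5c 5c 5c.
m1: inner = H(16 78 66 36 36 36 89 64) = 3b 48; tag = H(7c 12 0c 5c 5c 5c 3b 48) = 1f12 ← matches
m2: inner = H(16 78 66 36 36 36 6e 76) = 20 5a; tag = H(7c 12 0c 5c 5c 5c 20 5a) = 0424
m3: inner = H(16 78 66 36 36 36 2a 79) = dc 5d; tag = H(7c 12 0c 5c 5c 5c dc 5d) = c027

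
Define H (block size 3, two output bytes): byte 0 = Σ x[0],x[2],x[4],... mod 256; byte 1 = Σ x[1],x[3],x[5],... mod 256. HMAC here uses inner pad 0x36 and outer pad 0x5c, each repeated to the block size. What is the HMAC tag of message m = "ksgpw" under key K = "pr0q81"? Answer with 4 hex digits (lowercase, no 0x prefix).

4b4f

Key "pr0q81" = 70 72 30 71 38 31 is 6 bytes > B = 3, so hash it first: H(key) = d8 14, then zero-pad to 3 bytes: K' = d8 14 00.
K' ⊕ ipad = ee 22 36.  K' ⊕ opad = 84 48 5c.
Inner input = (K'⊕ipad) ∥ m = ee 22 36 ∥ 6b 73 67 70 77.
Inner hash: even-index sum = 519 mod 256 = 7; odd-index sum = 363 mod 256 = 107 → 07 6b.
Outer input = (K'⊕opad) ∥ inner = 84 48 5c ∥ 07 6b.
Outer hash (tag): even-index sum = 331 mod 256 = 75; odd-index sum = 79 mod 256 = 79 → 4b 4f.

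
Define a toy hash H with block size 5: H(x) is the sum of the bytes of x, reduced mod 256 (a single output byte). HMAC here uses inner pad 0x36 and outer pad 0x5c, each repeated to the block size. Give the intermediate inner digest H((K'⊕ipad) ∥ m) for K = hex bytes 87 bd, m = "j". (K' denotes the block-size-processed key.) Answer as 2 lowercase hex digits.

Key hex bytes 87 bd is 2 bytes ≤ B = 5; zero-pad to 5 bytes: K' = 87 bd 00 00 00.
K' ⊕ ipad = b1 8b 36 36 36.
Inner input = b1 8b 36 36 36 ∥ 6a.
Inner hash: sum = 177+139+54+54+54+106 = 584; mod 256 = 72 → 48.

48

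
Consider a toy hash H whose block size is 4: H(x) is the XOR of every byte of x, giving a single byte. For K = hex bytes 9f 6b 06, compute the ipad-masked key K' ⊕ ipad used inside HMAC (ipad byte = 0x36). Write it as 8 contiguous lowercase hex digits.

a95d3036

Key hex bytes 9f 6b 06 is 3 bytes ≤ B = 4; zero-pad to 4 bytes: K' = 9f 6b 06 00.
XOR each byte with 0x36: 9f⊕36=a9, 6b⊕36=5d, 06⊕36=30, 00⊕36=36.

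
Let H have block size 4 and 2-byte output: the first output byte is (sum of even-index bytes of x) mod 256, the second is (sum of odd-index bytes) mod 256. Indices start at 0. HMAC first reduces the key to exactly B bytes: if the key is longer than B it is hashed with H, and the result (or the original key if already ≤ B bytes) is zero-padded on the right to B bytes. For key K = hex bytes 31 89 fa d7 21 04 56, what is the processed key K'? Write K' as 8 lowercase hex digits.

|K| = 7 > B = 4, so first hash the key.
H(K): even-index sum = 418 mod 256 = 162; odd-index sum = 356 mod 256 = 100 → a2 64.
Zero-pad H(K) = a2 64 to 4 bytes: K' = a2 64 00 00.

a2640000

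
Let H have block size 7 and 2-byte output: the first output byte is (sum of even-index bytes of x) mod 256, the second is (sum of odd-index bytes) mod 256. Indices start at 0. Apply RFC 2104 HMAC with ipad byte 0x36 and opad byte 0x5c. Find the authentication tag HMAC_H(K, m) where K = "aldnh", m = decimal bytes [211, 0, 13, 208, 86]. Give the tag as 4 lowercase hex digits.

Key "aldnh" = 61 6c 64 6e 68 is 5 bytes ≤ B = 7; zero-pad to 7 bytes: K' = 61 6c 64 6e 68 00 00.
K' ⊕ ipad = 57 5a 52 58 5e 36 36.  K' ⊕ opad = 3d 30 38 32 34 5c 5c.
Inner input = (K'⊕ipad) ∥ m = 57 5a 52 58 5e 36 36 ∥ d3 00 0d d0 56.
Inner hash: even-index sum = 525 mod 256 = 13; odd-index sum = 542 mod 256 = 30 → 0d 1e.
Outer input = (K'⊕opad) ∥ inner = 3d 30 38 32 34 5c 5c ∥ 0d 1e.
Outer hash (tag): even-index sum = 291 mod 256 = 35; odd-index sum = 203 mod 256 = 203 → 23 cb.

23cb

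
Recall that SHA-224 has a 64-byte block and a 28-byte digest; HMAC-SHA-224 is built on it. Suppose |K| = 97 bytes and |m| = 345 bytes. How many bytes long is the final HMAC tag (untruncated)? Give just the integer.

The tag is one SHA-224 digest: 28 bytes.

28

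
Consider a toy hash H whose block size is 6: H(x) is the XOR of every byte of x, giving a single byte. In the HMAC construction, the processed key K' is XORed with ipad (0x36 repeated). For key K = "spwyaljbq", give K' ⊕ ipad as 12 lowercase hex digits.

4f3636363636

Key "spwyaljbq" = 73 70 77 79 61 6c 6a 62 71 is 9 bytes > B = 6, so hash it first: H(key) = 79, then zero-pad to 6 bytes: K' = 79 00 00 00 00 00.
XOR each byte with 0x36: 79⊕36=4f, 00⊕36=36, 00⊕36=36, 00⊕36=36, 00⊕36=36, 00⊕36=36.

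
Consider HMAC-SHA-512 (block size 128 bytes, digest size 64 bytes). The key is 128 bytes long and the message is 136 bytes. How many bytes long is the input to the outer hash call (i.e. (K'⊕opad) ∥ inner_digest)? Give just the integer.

192

Key is 128 ≤ 128 bytes, zero-padded: |K'| = 128.
Outer input = (K'⊕opad) ∥ H(inner) → 128 + 64 = 192 bytes.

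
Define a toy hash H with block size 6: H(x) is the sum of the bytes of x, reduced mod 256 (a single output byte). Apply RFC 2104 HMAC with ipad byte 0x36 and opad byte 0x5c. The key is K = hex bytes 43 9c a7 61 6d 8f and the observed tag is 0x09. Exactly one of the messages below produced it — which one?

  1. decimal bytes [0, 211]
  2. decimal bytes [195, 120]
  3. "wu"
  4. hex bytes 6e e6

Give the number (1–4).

Key hex bytes 43 9c a7 61 6d 8f is exactly B = 6 bytes: K' = 43 9c a7 61 6d 8f.
K' ⊕ ipad = 75 aa 91 57 5b b9; K' ⊕ opad = 1f c0 fb 3d 31 d3.
m1: inner = H(75 aa 91 57 5b b9 00 d3) = ee; tag = H(1f c0 fb 3d 31 d3 ee) = 09 ← matches
m2: inner = H(75 aa 91 57 5b b9 c3 78) = 56; tag = H(1f c0 fb 3d 31 d3 56) = 71
m3: inner = H(75 aa 91 57 5b b9 77 75) = 07; tag = H(1f c0 fb 3d 31 d3 07) = 22
m4: inner = H(75 aa 91 57 5b b9 6e e6) = 6f; tag = H(1f c0 fb 3d 31 d3 6f) = 8a

1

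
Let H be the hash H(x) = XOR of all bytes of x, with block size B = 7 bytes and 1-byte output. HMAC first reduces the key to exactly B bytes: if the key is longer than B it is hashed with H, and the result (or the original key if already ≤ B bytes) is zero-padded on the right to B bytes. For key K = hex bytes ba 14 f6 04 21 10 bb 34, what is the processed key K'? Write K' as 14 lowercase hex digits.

e2000000000000

|K| = 8 > B = 7, so first hash the key.
H(K): XOR ba⊕14⊕f6⊕04⊕21⊕10⊕bb⊕34 = e2.
Zero-pad H(K) = e2 to 7 bytes: K' = e2 00 00 00 00 00 00.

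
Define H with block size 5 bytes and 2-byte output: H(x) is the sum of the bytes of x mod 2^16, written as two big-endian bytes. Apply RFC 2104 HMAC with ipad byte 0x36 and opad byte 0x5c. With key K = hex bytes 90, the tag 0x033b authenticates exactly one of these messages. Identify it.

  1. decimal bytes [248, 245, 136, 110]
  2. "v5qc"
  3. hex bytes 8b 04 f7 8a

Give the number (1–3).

2

Key hex bytes 90 is 1 byte ≤ B = 5; zero-pad to 5 bytes: K' = 90 00 00 00 00.
K' ⊕ ipad = a6 36 36 36 36; K' ⊕ opad = cc 5c 5c 5c 5c.
m1: inner = H(a6 36 36 36 36 f8 f5 88 6e) = 04 61; tag = H(cc 5c 5c 5c 5c 04 61) = 02a1
m2: inner = H(a6 36 36 36 36 76 35 71 63) = 02 fd; tag = H(cc 5c 5c 5c 5c 02 fd) = 033b ← matches
m3: inner = H(a6 36 36 36 36 8b 04 f7 8a) = 03 8e; tag = H(cc 5c 5c 5c 5c 03 8e) = 02cd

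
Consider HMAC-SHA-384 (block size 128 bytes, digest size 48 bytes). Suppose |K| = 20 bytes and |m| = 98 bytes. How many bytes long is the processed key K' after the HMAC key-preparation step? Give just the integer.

Key is 20 ≤ 128 bytes, zero-padded: |K'| = 128.

128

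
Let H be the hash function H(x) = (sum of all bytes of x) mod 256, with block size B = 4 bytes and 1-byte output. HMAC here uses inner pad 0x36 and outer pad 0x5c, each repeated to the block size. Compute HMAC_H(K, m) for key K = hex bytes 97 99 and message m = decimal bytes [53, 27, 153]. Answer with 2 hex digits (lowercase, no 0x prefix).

ed

Key hex bytes 97 99 is 2 bytes ≤ B = 4; zero-pad to 4 bytes: K' = 97 99 00 00.
K' ⊕ ipad = a1 af 36 36.  K' ⊕ opad = cb c5 5c 5c.
Inner input = (K'⊕ipad) ∥ m = a1 af 36 36 ∥ 35 1b 99.
Inner hash: sum = 161+175+54+54+53+27+153 = 677; mod 256 = 165 → a5.
Outer input = (K'⊕opad) ∥ inner = cb c5 5c 5c ∥ a5.
Outer hash (tag): sum = 203+197+92+92+165 = 749; mod 256 = 237 → ed.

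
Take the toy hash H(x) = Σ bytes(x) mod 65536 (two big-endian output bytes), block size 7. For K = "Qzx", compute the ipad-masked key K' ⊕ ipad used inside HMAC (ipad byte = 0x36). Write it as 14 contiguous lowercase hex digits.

674c4e36363636

Key "Qzx" = 51 7a 78 is 3 bytes ≤ B = 7; zero-pad to 7 bytes: K' = 51 7a 78 00 00 00 00.
XOR each byte with 0x36: 51⊕36=67, 7a⊕36=4c, 78⊕36=4e, 00⊕36=36, 00⊕36=36, 00⊕36=36, 00⊕36=36.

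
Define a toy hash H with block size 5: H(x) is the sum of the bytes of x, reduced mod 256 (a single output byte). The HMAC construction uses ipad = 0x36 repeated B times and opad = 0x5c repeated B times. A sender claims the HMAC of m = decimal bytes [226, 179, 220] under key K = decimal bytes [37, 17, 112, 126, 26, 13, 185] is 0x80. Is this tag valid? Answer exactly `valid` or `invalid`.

Key decimal bytes [37, 17, 112, 126, 26, 13, 185] = 25 11 70 7e 1a 0d b9 is 7 bytes > B = 5, so hash it first: H(key) = 04, then zero-pad to 5 bytes: K' = 04 00 00 00 00.
K' ⊕ ipad = 32 36 36 36 36; K' ⊕ opad = 58 5c 5c 5c 5c.
Inner hash: sum = 50+54+54+54+54+226+179+220 = 891; mod 256 = 123 → 7b.
Outer hash (recomputed tag): sum = 88+92+92+92+92+123 = 579; mod 256 = 67 → 43.
Recomputed tag = 43; claimed = 80 → mismatch.

invalid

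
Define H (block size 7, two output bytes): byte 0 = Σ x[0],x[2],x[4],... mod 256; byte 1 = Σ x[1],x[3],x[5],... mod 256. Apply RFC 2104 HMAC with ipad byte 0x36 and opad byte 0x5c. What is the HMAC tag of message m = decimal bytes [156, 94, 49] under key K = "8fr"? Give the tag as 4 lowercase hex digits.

Key "8fr" = 38 66 72 is 3 bytes ≤ B = 7; zero-pad to 7 bytes: K' = 38 66 72 00 00 00 00.
K' ⊕ ipad = 0e 50 44 36 36 36 36.  K' ⊕ opad = 64 3a 2e 5c 5c 5c 5c.
Inner input = (K'⊕ipad) ∥ m = 0e 50 44 36 36 36 36 ∥ 9c 5e 31.
Inner hash: even-index sum = 284 mod 256 = 28; odd-index sum = 393 mod 256 = 137 → 1c 89.
Outer input = (K'⊕opad) ∥ inner = 64 3a 2e 5c 5c 5c 5c ∥ 1c 89.
Outer hash (tag): even-index sum = 467 mod 256 = 211; odd-index sum = 270 mod 256 = 14 → d3 0e.

d30e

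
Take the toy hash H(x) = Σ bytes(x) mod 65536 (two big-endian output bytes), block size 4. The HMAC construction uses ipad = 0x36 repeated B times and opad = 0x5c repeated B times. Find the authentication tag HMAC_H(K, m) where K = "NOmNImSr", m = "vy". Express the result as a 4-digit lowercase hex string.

Key "NOmNImSr" = 4e 4f 6d 4e 49 6d 53 72 is 8 bytes > B = 4, so hash it first: H(key) = 02 d3, then zero-pad to 4 bytes: K' = 02 d3 00 00.
K' ⊕ ipad = 34 e5 36 36.  K' ⊕ opad = 5e 8f 5c 5c.
Inner input = (K'⊕ipad) ∥ m = 34 e5 36 36 ∥ 76 79.
Inner hash: sum = 52+229+54+54+118+121 = 628 → 02 74.
Outer input = (K'⊕opad) ∥ inner = 5e 8f 5c 5c ∥ 02 74.
Outer hash (tag): sum = 94+143+92+92+2+116 = 539 → 02 1b.

021b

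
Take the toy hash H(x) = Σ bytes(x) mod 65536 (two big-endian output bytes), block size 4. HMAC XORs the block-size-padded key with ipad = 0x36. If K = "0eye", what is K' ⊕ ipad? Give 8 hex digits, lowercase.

06534f53

Key "0eye" = 30 65 79 65 is exactly B = 4 bytes: K' = 30 65 79 65.
XOR each byte with 0x36: 30⊕36=06, 65⊕36=53, 79⊕36=4f, 65⊕36=53.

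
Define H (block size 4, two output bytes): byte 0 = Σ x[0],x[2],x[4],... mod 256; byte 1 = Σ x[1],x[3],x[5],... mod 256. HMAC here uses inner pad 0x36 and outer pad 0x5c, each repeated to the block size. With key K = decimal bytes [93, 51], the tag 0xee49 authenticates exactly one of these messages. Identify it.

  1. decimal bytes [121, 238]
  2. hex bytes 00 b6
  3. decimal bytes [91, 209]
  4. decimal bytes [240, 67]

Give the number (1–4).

4

Key decimal bytes [93, 51] = 5d 33 is 2 bytes ≤ B = 4; zero-pad to 4 bytes: K' = 5d 33 00 00.
K' ⊕ ipad = 6b 05 36 36; K' ⊕ opad = 01 6f 5c 5c.
m1: inner = H(6b 05 36 36 79 ee) = 1a 29; tag = H(01 6f 5c 5c 1a 29) = 77f4
m2: inner = H(6b 05 36 36 00 b6) = a1 f1; tag = H(01 6f 5c 5c a1 f1) = febc
m3: inner = H(6b 05 36 36 5b d1) = fc 0c; tag = H(01 6f 5c 5c fc 0c) = 59d7
m4: inner = H(6b 05 36 36 f0 43) = 91 7e; tag = H(01 6f 5c 5c 91 7e) = ee49 ← matches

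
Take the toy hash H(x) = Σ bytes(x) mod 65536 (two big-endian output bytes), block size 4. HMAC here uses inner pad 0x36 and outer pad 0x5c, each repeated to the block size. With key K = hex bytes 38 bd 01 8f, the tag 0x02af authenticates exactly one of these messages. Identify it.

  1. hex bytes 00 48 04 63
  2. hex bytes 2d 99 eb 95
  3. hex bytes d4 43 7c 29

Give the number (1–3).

Key hex bytes 38 bd 01 8f is exactly B = 4 bytes: K' = 38 bd 01 8f.
K' ⊕ ipad = 0e 8b 37 b9; K' ⊕ opad = 64 e1 5d d3.
m1: inner = H(0e 8b 37 b9 00 48 04 63) = 02 38; tag = H(64 e1 5d d3 02 38) = 02af ← matches
m2: inner = H(0e 8b 37 b9 2d 99 eb 95) = 03 cf; tag = H(64 e1 5d d3 03 cf) = 0347
m3: inner = H(0e 8b 37 b9 d4 43 7c 29) = 03 45; tag = H(64 e1 5d d3 03 45) = 02bd

1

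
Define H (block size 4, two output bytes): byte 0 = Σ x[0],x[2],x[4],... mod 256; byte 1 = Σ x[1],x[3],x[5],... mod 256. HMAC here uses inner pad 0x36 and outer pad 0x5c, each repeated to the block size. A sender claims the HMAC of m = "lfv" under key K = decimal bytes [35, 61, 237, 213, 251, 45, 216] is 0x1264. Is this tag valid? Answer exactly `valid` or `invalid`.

Key decimal bytes [35, 61, 237, 213, 251, 45, 216] = 23 3d ed d5 fb 2d d8 is 7 bytes > B = 4, so hash it first: H(key) = e3 3f, then zero-pad to 4 bytes: K' = e3 3f 00 00.
K' ⊕ ipad = d5 09 36 36; K' ⊕ opad = bf 63 5c 5c.
Inner hash: even-index sum = 493 mod 256 = 237; odd-index sum = 165 mod 256 = 165 → ed a5.
Outer hash (recomputed tag): even-index sum = 520 mod 256 = 8; odd-index sum = 356 mod 256 = 100 → 08 64.
Recomputed tag = 0864; claimed = 1264 → mismatch.

invalid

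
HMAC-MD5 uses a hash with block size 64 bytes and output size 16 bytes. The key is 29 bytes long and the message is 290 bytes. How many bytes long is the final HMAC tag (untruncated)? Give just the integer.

16

The tag is one MD5 digest: 16 bytes.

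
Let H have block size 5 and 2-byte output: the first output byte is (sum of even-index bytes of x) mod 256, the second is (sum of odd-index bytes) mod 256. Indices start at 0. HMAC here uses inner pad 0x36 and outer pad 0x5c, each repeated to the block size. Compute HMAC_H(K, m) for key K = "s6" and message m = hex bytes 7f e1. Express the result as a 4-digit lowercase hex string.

9c58

Key "s6" = 73 36 is 2 bytes ≤ B = 5; zero-pad to 5 bytes: K' = 73 36 00 00 00.
K' ⊕ ipad = 45 00 36 36 36.  K' ⊕ opad = 2f 6a 5c 5c 5c.
Inner input = (K'⊕ipad) ∥ m = 45 00 36 36 36 ∥ 7f e1.
Inner hash: even-index sum = 402 mod 256 = 146; odd-index sum = 181 mod 256 = 181 → 92 b5.
Outer input = (K'⊕opad) ∥ inner = 2f 6a 5c 5c 5c ∥ 92 b5.
Outer hash (tag): even-index sum = 412 mod 256 = 156; odd-index sum = 344 mod 256 = 88 → 9c 58.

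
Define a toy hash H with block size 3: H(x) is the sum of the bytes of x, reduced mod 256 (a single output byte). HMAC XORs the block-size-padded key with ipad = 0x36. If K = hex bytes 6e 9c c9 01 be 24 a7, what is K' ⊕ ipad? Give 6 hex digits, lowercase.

Key hex bytes 6e 9c c9 01 be 24 a7 is 7 bytes > B = 3, so hash it first: H(key) = 5d, then zero-pad to 3 bytes: K' = 5d 00 00.
XOR each byte with 0x36: 5d⊕36=6b, 00⊕36=36, 00⊕36=36.

6b3636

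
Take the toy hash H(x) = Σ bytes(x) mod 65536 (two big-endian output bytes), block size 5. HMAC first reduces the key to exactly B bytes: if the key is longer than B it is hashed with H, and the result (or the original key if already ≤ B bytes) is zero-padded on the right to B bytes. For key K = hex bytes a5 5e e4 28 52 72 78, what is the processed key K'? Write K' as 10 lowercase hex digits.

|K| = 7 > B = 5, so first hash the key.
H(K): sum = 165+94+228+40+82+114+120 = 843 → 03 4b.
Zero-pad H(K) = 03 4b to 5 bytes: K' = 03 4b 00 00 00.

034b000000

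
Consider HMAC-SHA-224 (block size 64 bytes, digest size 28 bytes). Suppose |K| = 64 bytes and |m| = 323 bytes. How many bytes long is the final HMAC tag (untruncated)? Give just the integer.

28

The tag is one SHA-224 digest: 28 bytes.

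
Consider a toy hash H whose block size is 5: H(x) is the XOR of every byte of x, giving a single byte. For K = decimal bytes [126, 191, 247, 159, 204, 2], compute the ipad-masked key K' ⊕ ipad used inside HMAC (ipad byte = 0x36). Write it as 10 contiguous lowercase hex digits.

5136363636

Key decimal bytes [126, 191, 247, 159, 204, 2] = 7e bf f7 9f cc 02 is 6 bytes > B = 5, so hash it first: H(key) = 67, then zero-pad to 5 bytes: K' = 67 00 00 00 00.
XOR each byte with 0x36: 67⊕36=51, 00⊕36=36, 00⊕36=36, 00⊕36=36, 00⊕36=36.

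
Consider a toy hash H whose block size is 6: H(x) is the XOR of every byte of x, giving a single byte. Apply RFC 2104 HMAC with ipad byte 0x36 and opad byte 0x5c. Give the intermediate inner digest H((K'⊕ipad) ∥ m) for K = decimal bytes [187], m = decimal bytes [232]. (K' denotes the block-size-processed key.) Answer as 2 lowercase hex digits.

53

Key decimal bytes [187] = bb is 1 byte ≤ B = 6; zero-pad to 6 bytes: K' = bb 00 00 00 00 00.
K' ⊕ ipad = 8d 36 36 36 36 36.
Inner input = 8d 36 36 36 36 36 ∥ e8.
Inner hash: XOR 8d⊕36⊕36⊕36⊕36⊕36⊕e8 = 53.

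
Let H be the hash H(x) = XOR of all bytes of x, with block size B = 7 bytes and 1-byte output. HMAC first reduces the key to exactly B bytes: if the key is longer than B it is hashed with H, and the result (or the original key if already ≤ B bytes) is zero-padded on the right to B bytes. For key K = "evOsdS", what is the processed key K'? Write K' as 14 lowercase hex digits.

Key "evOsdS" = 65 76 4f 73 64 53 is 6 bytes ≤ B = 7; zero-pad to 7 bytes: K' = 65 76 4f 73 64 53 00.

65764f73645300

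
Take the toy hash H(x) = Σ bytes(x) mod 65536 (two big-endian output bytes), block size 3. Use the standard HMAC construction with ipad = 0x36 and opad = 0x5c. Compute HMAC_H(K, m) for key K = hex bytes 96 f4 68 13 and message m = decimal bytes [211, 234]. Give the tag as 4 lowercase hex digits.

Key hex bytes 96 f4 68 13 is 4 bytes > B = 3, so hash it first: H(key) = 02 05, then zero-pad to 3 bytes: K' = 02 05 00.
K' ⊕ ipad = 34 33 36.  K' ⊕ opad = 5e 59 5c.
Inner input = (K'⊕ipad) ∥ m = 34 33 36 ∥ d3 ea.
Inner hash: sum = 52+51+54+211+234 = 602 → 02 5a.
Outer input = (K'⊕opad) ∥ inner = 5e 59 5c ∥ 02 5a.
Outer hash (tag): sum = 94+89+92+2+90 = 367 → 01 6f.

016f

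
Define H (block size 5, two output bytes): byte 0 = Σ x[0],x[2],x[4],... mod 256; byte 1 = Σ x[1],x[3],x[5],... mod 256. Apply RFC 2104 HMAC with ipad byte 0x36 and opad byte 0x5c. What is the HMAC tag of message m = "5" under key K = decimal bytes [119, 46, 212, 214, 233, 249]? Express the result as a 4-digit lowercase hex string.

Key decimal bytes [119, 46, 212, 214, 233, 249] = 77 2e d4 d6 e9 f9 is 6 bytes > B = 5, so hash it first: H(key) = 34 fd, then zero-pad to 5 bytes: K' = 34 fd 00 00 00.
K' ⊕ ipad = 02 cb 36 36 36.  K' ⊕ opad = 68 a1 5c 5c 5c.
Inner input = (K'⊕ipad) ∥ m = 02 cb 36 36 36 ∥ 35.
Inner hash: even-index sum = 110 mod 256 = 110; odd-index sum = 310 mod 256 = 54 → 6e 36.
Outer input = (K'⊕opad) ∥ inner = 68 a1 5c 5c 5c ∥ 6e 36.
Outer hash (tag): even-index sum = 342 mod 256 = 86; odd-index sum = 363 mod 256 = 107 → 56 6b.

566b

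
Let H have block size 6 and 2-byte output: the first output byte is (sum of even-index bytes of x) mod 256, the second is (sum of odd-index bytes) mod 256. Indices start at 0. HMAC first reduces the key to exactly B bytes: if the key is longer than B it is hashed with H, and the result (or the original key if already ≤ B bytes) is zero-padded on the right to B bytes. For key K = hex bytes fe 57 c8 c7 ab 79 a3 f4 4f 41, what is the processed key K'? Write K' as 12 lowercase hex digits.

63cc00000000

|K| = 10 > B = 6, so first hash the key.
H(K): even-index sum = 867 mod 256 = 99; odd-index sum = 716 mod 256 = 204 → 63 cc.
Zero-pad H(K) = 63 cc to 6 bytes: K' = 63 cc 00 00 00 00.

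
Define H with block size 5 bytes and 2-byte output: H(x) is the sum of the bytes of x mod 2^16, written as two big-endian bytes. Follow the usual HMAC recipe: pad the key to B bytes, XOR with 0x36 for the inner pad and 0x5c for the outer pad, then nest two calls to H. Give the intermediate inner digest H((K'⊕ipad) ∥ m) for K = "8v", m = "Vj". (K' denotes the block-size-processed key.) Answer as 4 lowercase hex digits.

01b0

Key "8v" = 38 76 is 2 bytes ≤ B = 5; zero-pad to 5 bytes: K' = 38 76 00 00 00.
K' ⊕ ipad = 0e 40 36 36 36.
Inner input = 0e 40 36 36 36 ∥ 56 6a.
Inner hash: sum = 14+64+54+54+54+86+106 = 432 → 01 b0.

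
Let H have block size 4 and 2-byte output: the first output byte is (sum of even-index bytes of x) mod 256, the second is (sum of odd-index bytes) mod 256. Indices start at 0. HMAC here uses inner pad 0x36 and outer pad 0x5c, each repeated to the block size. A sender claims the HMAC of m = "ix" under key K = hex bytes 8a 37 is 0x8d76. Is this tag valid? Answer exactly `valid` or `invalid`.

Key hex bytes 8a 37 is 2 bytes ≤ B = 4; zero-pad to 4 bytes: K' = 8a 37 00 00.
K' ⊕ ipad = bc 01 36 36; K' ⊕ opad = d6 6b 5c 5c.
Inner hash: even-index sum = 347 mod 256 = 91; odd-index sum = 175 mod 256 = 175 → 5b af.
Outer hash (recomputed tag): even-index sum = 397 mod 256 = 141; odd-index sum = 374 mod 256 = 118 → 8d 76.
Recomputed tag = 8d76; claimed = 8d76 → match.

valid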